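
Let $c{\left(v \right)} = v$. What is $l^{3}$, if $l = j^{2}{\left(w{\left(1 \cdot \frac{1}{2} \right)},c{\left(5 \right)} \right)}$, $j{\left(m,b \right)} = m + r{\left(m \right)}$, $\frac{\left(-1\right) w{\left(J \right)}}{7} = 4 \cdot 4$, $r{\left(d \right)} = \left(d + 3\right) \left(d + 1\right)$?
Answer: $2966627593893345031730809$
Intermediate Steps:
$r{\left(d \right)} = \left(1 + d\right) \left(3 + d\right)$ ($r{\left(d \right)} = \left(3 + d\right) \left(1 + d\right) = \left(1 + d\right) \left(3 + d\right)$)
$w{\left(J \right)} = -112$ ($w{\left(J \right)} = - 7 \cdot 4 \cdot 4 = \left(-7\right) 16 = -112$)
$j{\left(m,b \right)} = 3 + m^{2} + 5 m$ ($j{\left(m,b \right)} = m + \left(3 + m^{2} + 4 m\right) = 3 + m^{2} + 5 m$)
$l = 143688169$ ($l = \left(3 + \left(-112\right)^{2} + 5 \left(-112\right)\right)^{2} = \left(3 + 12544 - 560\right)^{2} = 11987^{2} = 143688169$)
$l^{3} = 143688169^{3} = 2966627593893345031730809$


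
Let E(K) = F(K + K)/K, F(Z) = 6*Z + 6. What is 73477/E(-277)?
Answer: 20353129/3318 ≈ 6134.2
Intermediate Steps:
F(Z) = 6 + 6*Z
E(K) = (6 + 12*K)/K (E(K) = (6 + 6*(K + K))/K = (6 + 6*(2*K))/K = (6 + 12*K)/K)
73477/E(-277) = 73477/(12 + 6/(-277)) = 73477/(12 + 6*(-1/277)) = 73477/(12 - 6/277) = 73477/(3318/277) = 73477*(277/3318) = 20353129/3318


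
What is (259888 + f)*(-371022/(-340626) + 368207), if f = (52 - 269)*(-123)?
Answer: 5990516000614286/56771 ≈ 1.0552e+11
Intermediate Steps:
f = 26691 (f = -217*(-123) = 26691)
(259888 + f)*(-371022/(-340626) + 368207) = (259888 + 26691)*(-371022/(-340626) + 368207) = 286579*(-371022*(-1/340626) + 368207) = 286579*(61837/56771 + 368207) = 286579*(20903541434/56771) = 5990516000614286/56771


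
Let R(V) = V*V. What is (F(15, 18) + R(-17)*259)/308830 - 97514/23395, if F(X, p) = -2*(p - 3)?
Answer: -1134592453/289003114 ≈ -3.9259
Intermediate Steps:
R(V) = V**2
F(X, p) = 6 - 2*p (F(X, p) = -2*(-3 + p) = 6 - 2*p)
(F(15, 18) + R(-17)*259)/308830 - 97514/23395 = ((6 - 2*18) + (-17)**2*259)/308830 - 97514/23395 = ((6 - 36) + 289*259)*(1/308830) - 97514*1/23395 = (-30 + 74851)*(1/308830) - 97514/23395 = 74821*(1/308830) - 97514/23395 = 74821/308830 - 97514/23395 = -1134592453/289003114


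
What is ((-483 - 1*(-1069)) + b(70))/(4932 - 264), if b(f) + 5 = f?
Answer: 217/1556 ≈ 0.13946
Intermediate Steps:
b(f) = -5 + f
((-483 - 1*(-1069)) + b(70))/(4932 - 264) = ((-483 - 1*(-1069)) + (-5 + 70))/(4932 - 264) = ((-483 + 1069) + 65)/4668 = (586 + 65)*(1/4668) = 651*(1/4668) = 217/1556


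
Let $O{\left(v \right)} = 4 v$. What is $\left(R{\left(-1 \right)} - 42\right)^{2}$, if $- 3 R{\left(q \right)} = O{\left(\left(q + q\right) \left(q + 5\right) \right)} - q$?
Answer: $\frac{9025}{9} \approx 1002.8$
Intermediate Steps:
$R{\left(q \right)} = \frac{q}{3} - \frac{8 q \left(5 + q\right)}{3}$ ($R{\left(q \right)} = - \frac{4 \left(q + q\right) \left(q + 5\right) - q}{3} = - \frac{4 \cdot 2 q \left(5 + q\right) - q}{3} = - \frac{8 q \left(5 + q\right) - q}{3} = - \frac{- q + 8 q \left(5 + q\right)}{3} = \frac{q}{3} - \frac{8 q \left(5 + q\right)}{3}$)
$\left(R{\left(-1 \right)} - 42\right)^{2} = \left(\frac{1}{3} \left(-1\right) \left(-39 - -8\right) - 42\right)^{2} = \left(\frac{1}{3} \left(-1\right) \left(-39 + 8\right) - 42\right)^{2} = \left(\frac{1}{3} \left(-1\right) \left(-31\right) - 42\right)^{2} = \left(\frac{31}{3} - 42\right)^{2} = \left(- \frac{95}{3}\right)^{2} = \frac{9025}{9}$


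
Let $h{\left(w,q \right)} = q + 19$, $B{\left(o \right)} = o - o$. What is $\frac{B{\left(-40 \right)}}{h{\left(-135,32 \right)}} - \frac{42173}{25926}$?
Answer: $- \frac{42173}{25926} \approx -1.6267$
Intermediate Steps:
$B{\left(o \right)} = 0$
$h{\left(w,q \right)} = 19 + q$
$\frac{B{\left(-40 \right)}}{h{\left(-135,32 \right)}} - \frac{42173}{25926} = \frac{0}{19 + 32} - \frac{42173}{25926} = \frac{0}{51} - \frac{42173}{25926} = 0 \cdot \frac{1}{51} - \frac{42173}{25926} = 0 - \frac{42173}{25926} = - \frac{42173}{25926}$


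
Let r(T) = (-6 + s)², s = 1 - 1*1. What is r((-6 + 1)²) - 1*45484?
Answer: -45448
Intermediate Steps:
s = 0 (s = 1 - 1 = 0)
r(T) = 36 (r(T) = (-6 + 0)² = (-6)² = 36)
r((-6 + 1)²) - 1*45484 = 36 - 1*45484 = 36 - 45484 = -45448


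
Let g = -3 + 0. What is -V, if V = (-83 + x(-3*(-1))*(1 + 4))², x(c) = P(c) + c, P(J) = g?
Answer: -6889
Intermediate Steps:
g = -3
P(J) = -3
x(c) = -3 + c
V = 6889 (V = (-83 + (-3 - 3*(-1))*(1 + 4))² = (-83 + (-3 + 3)*5)² = (-83 + 0*5)² = (-83 + 0)² = (-83)² = 6889)
-V = -1*6889 = -6889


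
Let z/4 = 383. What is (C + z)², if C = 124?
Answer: 2742336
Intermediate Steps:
z = 1532 (z = 4*383 = 1532)
(C + z)² = (124 + 1532)² = 1656² = 2742336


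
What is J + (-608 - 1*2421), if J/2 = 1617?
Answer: 205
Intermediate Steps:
J = 3234 (J = 2*1617 = 3234)
J + (-608 - 1*2421) = 3234 + (-608 - 1*2421) = 3234 + (-608 - 2421) = 3234 - 3029 = 205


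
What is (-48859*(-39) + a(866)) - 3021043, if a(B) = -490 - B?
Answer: -1116898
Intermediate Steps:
(-48859*(-39) + a(866)) - 3021043 = (-48859*(-39) + (-490 - 1*866)) - 3021043 = (1905501 + (-490 - 866)) - 3021043 = (1905501 - 1356) - 3021043 = 1904145 - 3021043 = -1116898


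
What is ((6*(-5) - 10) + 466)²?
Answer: 181476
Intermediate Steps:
((6*(-5) - 10) + 466)² = ((-30 - 10) + 466)² = (-40 + 466)² = 426² = 181476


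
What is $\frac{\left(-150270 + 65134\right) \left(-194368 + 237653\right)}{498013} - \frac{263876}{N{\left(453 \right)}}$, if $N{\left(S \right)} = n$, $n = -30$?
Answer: $\frac{10430162794}{7470195} \approx 1396.2$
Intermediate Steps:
$N{\left(S \right)} = -30$
$\frac{\left(-150270 + 65134\right) \left(-194368 + 237653\right)}{498013} - \frac{263876}{N{\left(453 \right)}} = \frac{\left(-150270 + 65134\right) \left(-194368 + 237653\right)}{498013} - \frac{263876}{-30} = \left(-85136\right) 43285 \cdot \frac{1}{498013} - - \frac{131938}{15} = \left(-3685111760\right) \frac{1}{498013} + \frac{131938}{15} = - \frac{3685111760}{498013} + \frac{131938}{15} = \frac{10430162794}{7470195}$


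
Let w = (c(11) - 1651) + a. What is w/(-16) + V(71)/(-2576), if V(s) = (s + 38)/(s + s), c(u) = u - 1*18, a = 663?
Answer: 22747581/365792 ≈ 62.187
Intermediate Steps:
c(u) = -18 + u (c(u) = u - 18 = -18 + u)
w = -995 (w = ((-18 + 11) - 1651) + 663 = (-7 - 1651) + 663 = -1658 + 663 = -995)
V(s) = (38 + s)/(2*s) (V(s) = (38 + s)/((2*s)) = (38 + s)*(1/(2*s)) = (38 + s)/(2*s))
w/(-16) + V(71)/(-2576) = -995/(-16) + ((½)*(38 + 71)/71)/(-2576) = -995*(-1/16) + ((½)*(1/71)*109)*(-1/2576) = 995/16 + (109/142)*(-1/2576) = 995/16 - 109/365792 = 22747581/365792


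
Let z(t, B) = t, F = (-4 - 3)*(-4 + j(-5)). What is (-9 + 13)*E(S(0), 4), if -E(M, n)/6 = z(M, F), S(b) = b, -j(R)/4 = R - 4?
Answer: 0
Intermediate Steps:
j(R) = 16 - 4*R (j(R) = -4*(R - 4) = -4*(-4 + R) = 16 - 4*R)
F = -224 (F = (-4 - 3)*(-4 + (16 - 4*(-5))) = -7*(-4 + (16 + 20)) = -7*(-4 + 36) = -7*32 = -224)
E(M, n) = -6*M
(-9 + 13)*E(S(0), 4) = (-9 + 13)*(-6*0) = 4*0 = 0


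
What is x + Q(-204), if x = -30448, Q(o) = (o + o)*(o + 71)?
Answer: 23816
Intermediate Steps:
Q(o) = 2*o*(71 + o) (Q(o) = (2*o)*(71 + o) = 2*o*(71 + o))
x + Q(-204) = -30448 + 2*(-204)*(71 - 204) = -30448 + 2*(-204)*(-133) = -30448 + 54264 = 23816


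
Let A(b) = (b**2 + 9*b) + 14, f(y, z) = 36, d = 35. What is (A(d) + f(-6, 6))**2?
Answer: 2528100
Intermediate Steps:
A(b) = 14 + b**2 + 9*b
(A(d) + f(-6, 6))**2 = ((14 + 35**2 + 9*35) + 36)**2 = ((14 + 1225 + 315) + 36)**2 = (1554 + 36)**2 = 1590**2 = 2528100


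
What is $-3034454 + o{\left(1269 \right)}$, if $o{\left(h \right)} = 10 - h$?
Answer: $-3035713$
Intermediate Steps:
$-3034454 + o{\left(1269 \right)} = -3034454 + \left(10 - 1269\right) = -3034454 - 1259 = -3035713$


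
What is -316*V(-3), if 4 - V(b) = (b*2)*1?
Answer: -3160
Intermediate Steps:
V(b) = 4 - 2*b (V(b) = 4 - b*2 = 4 - 2*b)
-316*V(-3) = -316*(4 - 2*(-3)) = -316*(4 + 6) = -316*10 = -3160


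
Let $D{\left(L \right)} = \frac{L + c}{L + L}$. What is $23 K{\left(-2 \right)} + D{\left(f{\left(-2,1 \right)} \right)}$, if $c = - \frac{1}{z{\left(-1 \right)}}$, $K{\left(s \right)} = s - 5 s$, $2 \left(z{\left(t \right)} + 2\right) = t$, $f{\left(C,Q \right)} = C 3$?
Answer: $\frac{2767}{15} \approx 184.47$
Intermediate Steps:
$f{\left(C,Q \right)} = 3 C$
$z{\left(t \right)} = -2 + \frac{t}{2}$
$K{\left(s \right)} = - 4 s$
$c = \frac{2}{5}$ ($c = - \frac{1}{-2 + \frac{1}{2} \left(-1\right)} = - \frac{1}{-2 - \frac{1}{2}} = - \frac{1}{- \frac{5}{2}} = \left(-1\right) \left(- \frac{2}{5}\right) = \frac{2}{5} \approx 0.4$)
$D{\left(L \right)} = \frac{\frac{2}{5} + L}{2 L}$ ($D{\left(L \right)} = \frac{L + \frac{2}{5}}{L + L} = \frac{\frac{2}{5} + L}{2 L}$)
$23 K{\left(-2 \right)} + D{\left(f{\left(-2,1 \right)} \right)} = 23 \left(\left(-4\right) \left(-2\right)\right) + \frac{2 + 5 \cdot 3 \left(-2\right)}{10 \cdot 3 \left(-2\right)} = 23 \cdot 8 + \frac{2 + 5 \left(-6\right)}{10 \left(-6\right)} = 184 + \frac{1}{10} \left(- \frac{1}{6}\right) \left(2 - 30\right) = 184 + \frac{1}{10} \left(- \frac{1}{6}\right) \left(-28\right) = 184 + \frac{7}{15} = \frac{2767}{15}$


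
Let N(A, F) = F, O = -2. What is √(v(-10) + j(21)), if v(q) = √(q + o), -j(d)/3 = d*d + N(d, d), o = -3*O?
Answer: √(-1386 + 2*I) ≈ 0.0269 + 37.229*I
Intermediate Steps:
o = 6 (o = -3*(-2) = 6)
j(d) = -3*d - 3*d² (j(d) = -3*(d*d + d) = -3*(d² + d) = -3*(d + d²) = -3*d - 3*d²)
v(q) = √(6 + q) (v(q) = √(q + 6) = √(6 + q))
√(v(-10) + j(21)) = √(√(6 - 10) + 3*21*(-1 - 1*21)) = √(√(-4) + 3*21*(-1 - 21)) = √(2*I + 3*21*(-22)) = √(2*I - 1386) = √(-1386 + 2*I)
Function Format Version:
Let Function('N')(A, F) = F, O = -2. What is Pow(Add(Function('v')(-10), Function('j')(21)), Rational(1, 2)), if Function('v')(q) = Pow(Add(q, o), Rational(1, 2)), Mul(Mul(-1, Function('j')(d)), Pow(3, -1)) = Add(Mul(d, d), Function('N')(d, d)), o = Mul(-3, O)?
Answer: Pow(Add(-1386, Mul(2, I)), Rational(1, 2)) ≈ Add(0.0269, Mul(37.229, I))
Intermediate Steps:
o = 6 (o = Mul(-3, -2) = 6)
Function('j')(d) = Add(Mul(-3, d), Mul(-3, Pow(d, 2))) (Function('j')(d) = Mul(-3, Add(Mul(d, d), d)) = Mul(-3, Add(Pow(d, 2), d)) = Mul(-3, Add(d, Pow(d, 2))) = Add(Mul(-3, d), Mul(-3, Pow(d, 2))))
Function('v')(q) = Pow(Add(6, q), Rational(1, 2)) (Function('v')(q) = Pow(Add(q, 6), Rational(1, 2)) = Pow(Add(6, q), Rational(1, 2)))
Pow(Add(Function('v')(-10), Function('j')(21)), Rational(1, 2)) = Pow(Add(Pow(Add(6, -10), Rational(1, 2)), Mul(3, 21, Add(-1, Mul(-1, 21)))), Rational(1, 2)) = Pow(Add(Pow(-4, Rational(1, 2)), Mul(3, 21, Add(-1, -21))), Rational(1, 2)) = Pow(Add(Mul(2, I), Mul(3, 21, -22)), Rational(1, 2)) = Pow(Add(Mul(2, I), -1386), Rational(1, 2)) = Pow(Add(-1386, Mul(2, I)), Rational(1, 2))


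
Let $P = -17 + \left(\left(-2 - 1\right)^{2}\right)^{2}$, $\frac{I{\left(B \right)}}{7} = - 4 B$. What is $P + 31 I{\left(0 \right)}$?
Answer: $64$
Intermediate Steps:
$I{\left(B \right)} = - 28 B$ ($I{\left(B \right)} = 7 \left(- 4 B\right) = - 28 B$)
$P = 64$ ($P = -17 + \left(\left(-3\right)^{2}\right)^{2} = -17 + 9^{2} = -17 + 81 = 64$)
$P + 31 I{\left(0 \right)} = 64 + 31 \left(\left(-28\right) 0\right) = 64 + 31 \cdot 0 = 64 + 0 = 64$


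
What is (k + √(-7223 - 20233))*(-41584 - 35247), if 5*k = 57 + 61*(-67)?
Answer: 61925786 - 614648*I*√429 ≈ 6.1926e+7 - 1.2731e+7*I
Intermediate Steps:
k = -806 (k = (57 + 61*(-67))/5 = (57 - 4087)/5 = (⅕)*(-4030) = -806)
(k + √(-7223 - 20233))*(-41584 - 35247) = (-806 + √(-7223 - 20233))*(-41584 - 35247) = (-806 + √(-27456))*(-76831) = (-806 + 8*I*√429)*(-76831) = 61925786 - 614648*I*√429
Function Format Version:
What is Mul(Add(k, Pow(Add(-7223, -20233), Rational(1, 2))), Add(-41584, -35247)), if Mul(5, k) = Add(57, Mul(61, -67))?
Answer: Add(61925786, Mul(-614648, I, Pow(429, Rational(1, 2)))) ≈ Add(6.1926e+7, Mul(-1.2731e+7, I))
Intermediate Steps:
k = -806 (k = Mul(Rational(1, 5), Add(57, Mul(61, -67))) = Mul(Rational(1, 5), Add(57, -4087)) = Mul(Rational(1, 5), -4030) = -806)
Mul(Add(k, Pow(Add(-7223, -20233), Rational(1, 2))), Add(-41584, -35247)) = Mul(Add(-806, Pow(Add(-7223, -20233), Rational(1, 2))), Add(-41584, -35247)) = Mul(Add(-806, Pow(-27456, Rational(1, 2))), -76831) = Mul(Add(-806, Mul(8, I, Pow(429, Rational(1, 2)))), -76831) = Add(61925786, Mul(-614648, I, Pow(429, Rational(1, 2))))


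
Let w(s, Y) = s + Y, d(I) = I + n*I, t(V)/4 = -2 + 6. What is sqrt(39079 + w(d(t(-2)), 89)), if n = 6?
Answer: 4*sqrt(2455) ≈ 198.19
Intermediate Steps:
t(V) = 16 (t(V) = 4*(-2 + 6) = 4*4 = 16)
d(I) = 7*I (d(I) = I + 6*I = 7*I)
w(s, Y) = Y + s
sqrt(39079 + w(d(t(-2)), 89)) = sqrt(39079 + (89 + 7*16)) = sqrt(39079 + (89 + 112)) = sqrt(39079 + 201) = sqrt(39280) = 4*sqrt(2455)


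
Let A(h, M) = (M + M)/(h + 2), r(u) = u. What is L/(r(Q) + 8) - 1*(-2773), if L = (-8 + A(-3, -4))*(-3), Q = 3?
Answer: 2773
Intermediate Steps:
A(h, M) = 2*M/(2 + h) (A(h, M) = (2*M)/(2 + h) = 2*M/(2 + h))
L = 0 (L = (-8 + 2*(-4)/(2 - 3))*(-3) = (-8 + 2*(-4)/(-1))*(-3) = (-8 + 2*(-4)*(-1))*(-3) = (-8 + 8)*(-3) = 0*(-3) = 0)
L/(r(Q) + 8) - 1*(-2773) = 0/(3 + 8) - 1*(-2773) = 0/11 + 2773 = (1/11)*0 + 2773 = 0 + 2773 = 2773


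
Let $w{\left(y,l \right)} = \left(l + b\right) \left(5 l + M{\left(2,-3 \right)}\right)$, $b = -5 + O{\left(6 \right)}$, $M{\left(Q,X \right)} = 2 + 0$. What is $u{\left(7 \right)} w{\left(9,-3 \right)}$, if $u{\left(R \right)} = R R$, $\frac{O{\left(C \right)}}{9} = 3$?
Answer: $-12103$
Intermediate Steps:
$O{\left(C \right)} = 27$ ($O{\left(C \right)} = 9 \cdot 3 = 27$)
$M{\left(Q,X \right)} = 2$
$b = 22$ ($b = -5 + 27 = 22$)
$w{\left(y,l \right)} = \left(2 + 5 l\right) \left(22 + l\right)$ ($w{\left(y,l \right)} = \left(l + 22\right) \left(5 l + 2\right) = \left(22 + l\right) \left(2 + 5 l\right) = \left(2 + 5 l\right) \left(22 + l\right)$)
$u{\left(R \right)} = R^{2}$
$u{\left(7 \right)} w{\left(9,-3 \right)} = 7^{2} \left(44 + 5 \left(-3\right)^{2} + 112 \left(-3\right)\right) = 49 \left(44 + 5 \cdot 9 - 336\right) = 49 \left(44 + 45 - 336\right) = 49 \left(-247\right) = -12103$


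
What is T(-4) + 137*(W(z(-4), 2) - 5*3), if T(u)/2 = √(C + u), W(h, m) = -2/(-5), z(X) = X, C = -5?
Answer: -10001/5 + 6*I ≈ -2000.2 + 6.0*I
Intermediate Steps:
W(h, m) = ⅖ (W(h, m) = -2*(-⅕) = ⅖)
T(u) = 2*√(-5 + u)
T(-4) + 137*(W(z(-4), 2) - 5*3) = 2*√(-5 - 4) + 137*(⅖ - 5*3) = 2*√(-9) + 137*(⅖ - 15) = 2*(3*I) + 137*(-73/5) = 6*I - 10001/5 = -10001/5 + 6*I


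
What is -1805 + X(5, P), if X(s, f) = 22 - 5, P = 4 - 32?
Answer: -1788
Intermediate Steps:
P = -28
X(s, f) = 17
-1805 + X(5, P) = -1805 + 17 = -1788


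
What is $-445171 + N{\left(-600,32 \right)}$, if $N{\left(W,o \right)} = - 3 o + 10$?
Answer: $-445257$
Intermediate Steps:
$N{\left(W,o \right)} = 10 - 3 o$
$-445171 + N{\left(-600,32 \right)} = -445171 + \left(10 - 96\right) = -445171 - 86 = -445257$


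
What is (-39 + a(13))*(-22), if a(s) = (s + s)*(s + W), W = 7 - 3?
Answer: -8866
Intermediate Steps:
W = 4
a(s) = 2*s*(4 + s) (a(s) = (s + s)*(s + 4) = (2*s)*(4 + s) = 2*s*(4 + s))
(-39 + a(13))*(-22) = (-39 + 2*13*(4 + 13))*(-22) = (-39 + 2*13*17)*(-22) = (-39 + 442)*(-22) = 403*(-22) = -8866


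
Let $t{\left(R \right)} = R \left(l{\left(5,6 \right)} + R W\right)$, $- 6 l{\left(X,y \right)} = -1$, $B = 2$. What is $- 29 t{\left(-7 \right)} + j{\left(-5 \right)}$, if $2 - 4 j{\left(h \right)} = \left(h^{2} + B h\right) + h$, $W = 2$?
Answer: $- \frac{16861}{6} \approx -2810.2$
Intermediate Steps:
$l{\left(X,y \right)} = \frac{1}{6}$ ($l{\left(X,y \right)} = \left(- \frac{1}{6}\right) \left(-1\right) = \frac{1}{6}$)
$j{\left(h \right)} = \frac{1}{2} - \frac{3 h}{4} - \frac{h^{2}}{4}$ ($j{\left(h \right)} = \frac{1}{2} - \frac{\left(h^{2} + 2 h\right) + h}{4} = \frac{1}{2} - \frac{h^{2} + 3 h}{4} = \frac{1}{2} - \left(\frac{h^{2}}{4} + \frac{3 h}{4}\right) = \frac{1}{2} - \frac{3 h}{4} - \frac{h^{2}}{4}$)
$t{\left(R \right)} = R \left(\frac{1}{6} + 2 R\right)$ ($t{\left(R \right)} = R \left(\frac{1}{6} + R 2\right) = R \left(\frac{1}{6} + 2 R\right)$)
$- 29 t{\left(-7 \right)} + j{\left(-5 \right)} = - 29 \cdot \frac{1}{6} \left(-7\right) \left(1 + 12 \left(-7\right)\right) - \left(- \frac{17}{4} + \frac{25}{4}\right) = - 29 \cdot \frac{1}{6} \left(-7\right) \left(1 - 84\right) + \left(\frac{1}{2} + \frac{15}{4} - \frac{25}{4}\right) = - 29 \cdot \frac{1}{6} \left(-7\right) \left(-83\right) + \left(\frac{1}{2} + \frac{15}{4} - \frac{25}{4}\right) = \left(-29\right) \frac{581}{6} - 2 = - \frac{16849}{6} - 2 = - \frac{16861}{6}$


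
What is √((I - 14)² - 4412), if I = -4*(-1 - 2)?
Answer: 2*I*√1102 ≈ 66.393*I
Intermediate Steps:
I = 12 (I = -4*(-3) = 12)
√((I - 14)² - 4412) = √((12 - 14)² - 4412) = √((-2)² - 4412) = √(4 - 4412) = √(-4408) = 2*I*√1102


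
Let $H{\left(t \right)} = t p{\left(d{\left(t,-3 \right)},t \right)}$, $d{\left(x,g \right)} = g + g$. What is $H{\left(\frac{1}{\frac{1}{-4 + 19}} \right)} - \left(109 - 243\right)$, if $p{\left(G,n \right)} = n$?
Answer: $359$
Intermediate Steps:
$d{\left(x,g \right)} = 2 g$
$H{\left(t \right)} = t^{2}$ ($H{\left(t \right)} = t t = t^{2}$)
$H{\left(\frac{1}{\frac{1}{-4 + 19}} \right)} - \left(109 - 243\right) = \left(\frac{1}{\frac{1}{-4 + 19}}\right)^{2} - \left(109 - 243\right) = \left(\frac{1}{\frac{1}{15}}\right)^{2} - \left(109 - 243\right) = \left(\frac{1}{\frac{1}{15}}\right)^{2} - -134 = 15^{2} + 134 = 225 + 134 = 359$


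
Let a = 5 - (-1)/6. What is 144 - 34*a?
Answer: -95/3 ≈ -31.667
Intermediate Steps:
a = 31/6 (a = 5 - (-1)/6 = 5 - 1*(-⅙) = 5 + ⅙ = 31/6 ≈ 5.1667)
144 - 34*a = 144 - 34*31/6 = 144 - 527/3 = -95/3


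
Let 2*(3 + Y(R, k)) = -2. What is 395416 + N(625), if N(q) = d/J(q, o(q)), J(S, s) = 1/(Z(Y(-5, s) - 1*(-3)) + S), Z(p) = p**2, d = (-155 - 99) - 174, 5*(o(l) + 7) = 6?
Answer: 127488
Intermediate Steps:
o(l) = -29/5 (o(l) = -7 + (1/5)*6 = -7 + 6/5 = -29/5)
d = -428 (d = -254 - 174 = -428)
Y(R, k) = -4 (Y(R, k) = -3 + (1/2)*(-2) = -3 - 1 = -4)
J(S, s) = 1/(1 + S) (J(S, s) = 1/((-4 - 1*(-3))**2 + S) = 1/((-4 + 3)**2 + S) = 1/((-1)**2 + S) = 1/(1 + S))
N(q) = -428 - 428*q (N(q) = -(428 + 428*q) = -428*(1 + q) = -428 - 428*q)
395416 + N(625) = 395416 + (-428 - 428*625) = 395416 + (-428 - 267500) = 395416 - 267928 = 127488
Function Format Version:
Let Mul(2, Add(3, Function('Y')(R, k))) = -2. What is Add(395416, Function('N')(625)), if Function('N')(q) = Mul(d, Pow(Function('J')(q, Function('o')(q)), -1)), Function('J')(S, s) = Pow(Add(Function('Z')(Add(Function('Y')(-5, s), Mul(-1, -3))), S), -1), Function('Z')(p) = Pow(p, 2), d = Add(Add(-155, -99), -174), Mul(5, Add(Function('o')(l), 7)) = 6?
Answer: 127488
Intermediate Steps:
Function('o')(l) = Rational(-29, 5) (Function('o')(l) = Add(-7, Mul(Rational(1, 5), 6)) = Add(-7, Rational(6, 5)) = Rational(-29, 5))
d = -428 (d = Add(-254, -174) = -428)
Function('Y')(R, k) = -4 (Function('Y')(R, k) = Add(-3, Mul(Rational(1, 2), -2)) = Add(-3, -1) = -4)
Function('J')(S, s) = Pow(Add(1, S), -1) (Function('J')(S, s) = Pow(Add(Pow(Add(-4, Mul(-1, -3)), 2), S), -1) = Pow(Add(Pow(Add(-4, 3), 2), S), -1) = Pow(Add(Pow(-1, 2), S), -1) = Pow(Add(1, S), -1))
Function('N')(q) = Add(-428, Mul(-428, q)) (Function('N')(q) = Mul(-428, Pow(Pow(Add(1, q), -1), -1)) = Mul(-428, Add(1, q)) = Add(-428, Mul(-428, q)))
Add(395416, Function('N')(625)) = Add(395416, Add(-428, Mul(-428, 625))) = Add(395416, Add(-428, -267500)) = Add(395416, -267928) = 127488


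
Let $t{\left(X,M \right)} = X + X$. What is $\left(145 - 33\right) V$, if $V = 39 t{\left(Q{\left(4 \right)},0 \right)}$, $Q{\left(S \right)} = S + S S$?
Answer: $174720$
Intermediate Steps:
$Q{\left(S \right)} = S + S^{2}$
$t{\left(X,M \right)} = 2 X$
$V = 1560$ ($V = 39 \cdot 2 \cdot 4 \left(1 + 4\right) = 39 \cdot 2 \cdot 4 \cdot 5 = 39 \cdot 2 \cdot 20 = 39 \cdot 40 = 1560$)
$\left(145 - 33\right) V = \left(145 - 33\right) 1560 = 112 \cdot 1560 = 174720$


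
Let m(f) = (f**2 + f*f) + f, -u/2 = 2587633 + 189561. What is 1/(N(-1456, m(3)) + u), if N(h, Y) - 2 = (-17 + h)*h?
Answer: -1/3409698 ≈ -2.9328e-7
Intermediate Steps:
u = -5554388 (u = -2*(2587633 + 189561) = -2*2777194 = -5554388)
m(f) = f + 2*f**2 (m(f) = (f**2 + f**2) + f = 2*f**2 + f = f + 2*f**2)
N(h, Y) = 2 + h*(-17 + h) (N(h, Y) = 2 + (-17 + h)*h = 2 + h*(-17 + h))
1/(N(-1456, m(3)) + u) = 1/((2 + (-1456)**2 - 17*(-1456)) - 5554388) = 1/((2 + 2119936 + 24752) - 5554388) = 1/(2144690 - 5554388) = 1/(-3409698) = -1/3409698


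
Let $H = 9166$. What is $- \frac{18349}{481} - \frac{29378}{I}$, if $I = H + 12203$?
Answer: $- \frac{406230599}{10278489} \approx -39.522$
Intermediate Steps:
$I = 21369$ ($I = 9166 + 12203 = 21369$)
$- \frac{18349}{481} - \frac{29378}{I} = - \frac{18349}{481} - \frac{29378}{21369} = - \frac{406230599}{10278489}$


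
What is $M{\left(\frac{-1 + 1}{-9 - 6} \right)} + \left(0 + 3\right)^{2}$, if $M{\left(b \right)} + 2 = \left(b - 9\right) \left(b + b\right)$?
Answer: $7$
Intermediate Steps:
$M{\left(b \right)} = -2 + 2 b \left(-9 + b\right)$ ($M{\left(b \right)} = -2 + \left(b - 9\right) \left(b + b\right) = -2 + \left(-9 + b\right) 2 b = -2 + 2 b \left(-9 + b\right)$)
$M{\left(\frac{-1 + 1}{-9 - 6} \right)} + \left(0 + 3\right)^{2} = \left(-2 - 18 \frac{-1 + 1}{-9 - 6} + 2 \left(\frac{-1 + 1}{-9 - 6}\right)^{2}\right) + \left(0 + 3\right)^{2} = \left(-2 - 18 \frac{0}{-15} + 2 \left(\frac{0}{-15}\right)^{2}\right) + 3^{2} = \left(-2 - 18 \cdot 0 \left(- \frac{1}{15}\right) + 2 \left(0 \left(- \frac{1}{15}\right)\right)^{2}\right) + 9 = \left(-2 - 0 + 2 \cdot 0^{2}\right) + 9 = \left(-2 + 0 + 2 \cdot 0\right) + 9 = \left(-2 + 0 + 0\right) + 9 = -2 + 9 = 7$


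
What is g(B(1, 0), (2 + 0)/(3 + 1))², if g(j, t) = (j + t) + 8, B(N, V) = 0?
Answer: 289/4 ≈ 72.250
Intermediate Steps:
g(j, t) = 8 + j + t
g(B(1, 0), (2 + 0)/(3 + 1))² = (8 + 0 + (2 + 0)/(3 + 1))² = (8 + 0 + 2/4)² = (8 + 0 + 2*(¼))² = (8 + 0 + ½)² = (17/2)² = 289/4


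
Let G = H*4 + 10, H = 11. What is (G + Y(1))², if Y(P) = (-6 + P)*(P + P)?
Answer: 1936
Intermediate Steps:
G = 54 (G = 11*4 + 10 = 44 + 10 = 54)
Y(P) = 2*P*(-6 + P) (Y(P) = (-6 + P)*(2*P) = 2*P*(-6 + P))
(G + Y(1))² = (54 + 2*1*(-6 + 1))² = (54 + 2*1*(-5))² = (54 - 10)² = 44² = 1936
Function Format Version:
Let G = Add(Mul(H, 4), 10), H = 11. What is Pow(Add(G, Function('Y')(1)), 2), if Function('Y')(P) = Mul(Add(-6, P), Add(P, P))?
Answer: 1936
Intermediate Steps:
G = 54 (G = Add(Mul(11, 4), 10) = Add(44, 10) = 54)
Function('Y')(P) = Mul(2, P, Add(-6, P)) (Function('Y')(P) = Mul(Add(-6, P), Mul(2, P)) = Mul(2, P, Add(-6, P)))
Pow(Add(G, Function('Y')(1)), 2) = Pow(Add(54, Mul(2, 1, Add(-6, 1))), 2) = Pow(Add(54, Mul(2, 1, -5)), 2) = Pow(Add(54, -10), 2) = Pow(44, 2) = 1936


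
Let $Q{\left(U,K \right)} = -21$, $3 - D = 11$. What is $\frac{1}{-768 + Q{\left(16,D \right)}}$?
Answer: $- \frac{1}{789} \approx -0.0012674$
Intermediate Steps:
$D = -8$ ($D = 3 - 11 = -8$)
$\frac{1}{-768 + Q{\left(16,D \right)}} = \frac{1}{-768 - 21} = \frac{1}{-789} = - \frac{1}{789}$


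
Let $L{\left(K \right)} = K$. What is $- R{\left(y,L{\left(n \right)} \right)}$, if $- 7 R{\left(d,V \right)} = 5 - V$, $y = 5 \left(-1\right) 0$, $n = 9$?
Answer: $- \frac{4}{7} \approx -0.57143$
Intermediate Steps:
$y = 0$ ($y = \left(-5\right) 0 = 0$)
$R{\left(d,V \right)} = - \frac{5}{7} + \frac{V}{7}$ ($R{\left(d,V \right)} = - \frac{5 - V}{7} = - \frac{5}{7} + \frac{V}{7}$)
$- R{\left(y,L{\left(n \right)} \right)} = - (- \frac{5}{7} + \frac{1}{7} \cdot 9) = - (- \frac{5}{7} + \frac{9}{7}) = \left(-1\right) \frac{4}{7} = - \frac{4}{7}$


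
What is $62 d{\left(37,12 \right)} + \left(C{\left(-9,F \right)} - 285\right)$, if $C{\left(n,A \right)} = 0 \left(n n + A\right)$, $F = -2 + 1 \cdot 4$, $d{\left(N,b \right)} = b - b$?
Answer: $-285$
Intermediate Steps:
$d{\left(N,b \right)} = 0$
$F = 2$ ($F = -2 + 4 = 2$)
$C{\left(n,A \right)} = 0$ ($C{\left(n,A \right)} = 0 \left(n^{2} + A\right) = 0 \left(A + n^{2}\right) = 0$)
$62 d{\left(37,12 \right)} + \left(C{\left(-9,F \right)} - 285\right) = 62 \cdot 0 + \left(0 - 285\right) = 0 - 285 = -285$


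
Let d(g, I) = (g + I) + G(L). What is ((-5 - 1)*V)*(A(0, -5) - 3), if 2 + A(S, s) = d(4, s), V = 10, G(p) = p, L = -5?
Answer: 660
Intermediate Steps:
d(g, I) = -5 + I + g (d(g, I) = (g + I) - 5 = (I + g) - 5 = -5 + I + g)
A(S, s) = -3 + s (A(S, s) = -2 + (-5 + s + 4) = -2 + (-1 + s) = -3 + s)
((-5 - 1)*V)*(A(0, -5) - 3) = ((-5 - 1)*10)*((-3 - 5) - 3) = (-6*10)*(-8 - 3) = -60*(-11) = 660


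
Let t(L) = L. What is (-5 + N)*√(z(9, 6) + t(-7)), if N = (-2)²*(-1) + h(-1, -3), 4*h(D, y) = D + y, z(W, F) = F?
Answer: -10*I ≈ -10.0*I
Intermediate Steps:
h(D, y) = D/4 + y/4 (h(D, y) = (D + y)/4 = D/4 + y/4)
N = -5 (N = (-2)²*(-1) + ((¼)*(-1) + (¼)*(-3)) = 4*(-1) + (-¼ - ¾) = -4 - 1 = -5)
(-5 + N)*√(z(9, 6) + t(-7)) = (-5 - 5)*√(6 - 7) = -10*I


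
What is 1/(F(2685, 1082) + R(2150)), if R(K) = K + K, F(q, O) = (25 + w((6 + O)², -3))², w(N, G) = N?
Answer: 1/1401309049661 ≈ 7.1362e-13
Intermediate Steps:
F(q, O) = (25 + (6 + O)²)²
R(K) = 2*K
1/(F(2685, 1082) + R(2150)) = 1/((25 + (6 + 1082)²)² + 2*2150) = 1/((25 + 1088²)² + 4300) = 1/((25 + 1183744)² + 4300) = 1/(1183769² + 4300) = 1/(1401309045361 + 4300) = 1/1401309049661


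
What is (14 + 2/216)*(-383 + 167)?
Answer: -3026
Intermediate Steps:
(14 + 2/216)*(-383 + 167) = (14 + 2*(1/216))*(-216) = (14 + 1/108)*(-216) = (1513/108)*(-216) = -3026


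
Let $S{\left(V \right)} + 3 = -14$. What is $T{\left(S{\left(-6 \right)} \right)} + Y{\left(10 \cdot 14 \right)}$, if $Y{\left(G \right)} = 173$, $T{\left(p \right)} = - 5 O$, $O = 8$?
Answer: $133$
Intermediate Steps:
$S{\left(V \right)} = -17$ ($S{\left(V \right)} = -3 - 14 = -17$)
$T{\left(p \right)} = -40$ ($T{\left(p \right)} = \left(-5\right) 8 = -40$)
$T{\left(S{\left(-6 \right)} \right)} + Y{\left(10 \cdot 14 \right)} = -40 + 173 = 133$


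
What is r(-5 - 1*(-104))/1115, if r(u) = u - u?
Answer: 0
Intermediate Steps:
r(u) = 0
r(-5 - 1*(-104))/1115 = 0/1115 = 0*(1/1115) = 0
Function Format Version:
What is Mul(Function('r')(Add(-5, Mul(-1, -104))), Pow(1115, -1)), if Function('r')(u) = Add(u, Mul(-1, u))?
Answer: 0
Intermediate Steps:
Function('r')(u) = 0
Mul(Function('r')(Add(-5, Mul(-1, -104))), Pow(1115, -1)) = Mul(0, Pow(1115, -1)) = Mul(0, Rational(1, 1115)) = 0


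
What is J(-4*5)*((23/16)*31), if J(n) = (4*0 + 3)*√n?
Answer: 2139*I*√5/8 ≈ 597.87*I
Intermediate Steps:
J(n) = 3*√n (J(n) = (0 + 3)*√n = 3*√n)
J(-4*5)*((23/16)*31) = (3*√(-4*5))*((23/16)*31) = (3*√(-20))*((23*(1/16))*31) = (3*(2*I*√5))*((23/16)*31) = (6*I*√5)*(713/16) = 2139*I*√5/8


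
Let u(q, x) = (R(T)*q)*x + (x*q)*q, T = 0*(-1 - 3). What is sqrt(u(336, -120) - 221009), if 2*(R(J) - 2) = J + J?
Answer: 17*I*sqrt(47921) ≈ 3721.4*I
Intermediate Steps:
T = 0 (T = 0*(-4) = 0)
R(J) = 2 + J (R(J) = 2 + (J + J)/2 = 2 + (2*J)/2 = 2 + J)
u(q, x) = x*q**2 + 2*q*x (u(q, x) = ((2 + 0)*q)*x + (x*q)*q = (2*q)*x + (q*x)*q = 2*q*x + x*q**2 = x*q**2 + 2*q*x)
sqrt(u(336, -120) - 221009) = sqrt(336*(-120)*(2 + 336) - 221009) = sqrt(336*(-120)*338 - 221009) = sqrt(-13628160 - 221009) = sqrt(-13849169) = 17*I*sqrt(47921)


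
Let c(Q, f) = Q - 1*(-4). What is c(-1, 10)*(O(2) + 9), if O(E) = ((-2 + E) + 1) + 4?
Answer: 42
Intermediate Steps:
c(Q, f) = 4 + Q (c(Q, f) = Q + 4 = 4 + Q)
O(E) = 3 + E (O(E) = (-1 + E) + 4 = 3 + E)
c(-1, 10)*(O(2) + 9) = (4 - 1)*((3 + 2) + 9) = 3*(5 + 9) = 3*14 = 42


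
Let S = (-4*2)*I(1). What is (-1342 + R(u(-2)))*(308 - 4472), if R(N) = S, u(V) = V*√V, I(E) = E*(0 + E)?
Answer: 5621400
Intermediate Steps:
I(E) = E² (I(E) = E*E = E²)
u(V) = V^(3/2)
S = -8 (S = -4*2*1² = -8*1 = -8)
R(N) = -8
(-1342 + R(u(-2)))*(308 - 4472) = (-1342 - 8)*(308 - 4472) = -1350*(-4164) = 5621400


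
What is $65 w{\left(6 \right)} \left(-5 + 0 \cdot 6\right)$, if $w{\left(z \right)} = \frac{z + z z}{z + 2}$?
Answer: $- \frac{6825}{4} \approx -1706.3$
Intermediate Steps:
$w{\left(z \right)} = \frac{z + z^{2}}{2 + z}$
$65 w{\left(6 \right)} \left(-5 + 0 \cdot 6\right) = 65 \frac{6 \left(1 + 6\right)}{2 + 6} \left(-5 + 0 \cdot 6\right) = 65 \cdot 6 \cdot \frac{1}{8} \cdot 7 \left(-5 + 0\right) = 65 \cdot 6 \cdot \frac{1}{8} \cdot 7 \left(-5\right) = 65 \cdot \frac{21}{4} \left(-5\right) = \frac{1365}{4} \left(-5\right) = - \frac{6825}{4}$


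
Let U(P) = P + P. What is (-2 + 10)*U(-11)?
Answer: -176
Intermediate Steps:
U(P) = 2*P
(-2 + 10)*U(-11) = (-2 + 10)*(2*(-11)) = 8*(-22) = -176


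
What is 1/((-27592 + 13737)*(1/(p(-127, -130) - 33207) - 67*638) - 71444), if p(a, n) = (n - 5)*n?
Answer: 921/545392610321 ≈ 1.6887e-9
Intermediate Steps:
p(a, n) = n*(-5 + n) (p(a, n) = (-5 + n)*n = n*(-5 + n))
1/((-27592 + 13737)*(1/(p(-127, -130) - 33207) - 67*638) - 71444) = 1/((-27592 + 13737)*(1/(-130*(-5 - 130) - 33207) - 67*638) - 71444) = 1/(-13855*(1/(-130*(-135) - 33207) - 42746) - 71444) = 1/(-13855*(1/(17550 - 33207) - 42746) - 71444) = 1/(-13855*(1/(-15657) - 42746) - 71444) = 1/(-13855*(-1/15657 - 42746) - 71444) = 1/(-13855*(-669274123/15657) - 71444) = 1/(545458410245/921 - 71444) = 1/(545392610321/921) = 921/545392610321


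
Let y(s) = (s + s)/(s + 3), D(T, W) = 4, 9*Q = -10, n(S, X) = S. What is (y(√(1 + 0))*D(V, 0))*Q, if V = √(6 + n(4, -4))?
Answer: -20/9 ≈ -2.2222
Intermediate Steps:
Q = -10/9 (Q = (⅑)*(-10) = -10/9 ≈ -1.1111)
V = √10 (V = √(6 + 4) = √10 ≈ 3.1623)
y(s) = 2*s/(3 + s) (y(s) = (2*s)/(3 + s) = 2*s/(3 + s))
(y(√(1 + 0))*D(V, 0))*Q = ((2*√(1 + 0)/(3 + √(1 + 0)))*4)*(-10/9) = ((2*√1/(3 + √1))*4)*(-10/9) = ((2*1/(3 + 1))*4)*(-10/9) = ((2*1/4)*4)*(-10/9) = ((2*1*(¼))*4)*(-10/9) = ((½)*4)*(-10/9) = 2*(-10/9) = -20/9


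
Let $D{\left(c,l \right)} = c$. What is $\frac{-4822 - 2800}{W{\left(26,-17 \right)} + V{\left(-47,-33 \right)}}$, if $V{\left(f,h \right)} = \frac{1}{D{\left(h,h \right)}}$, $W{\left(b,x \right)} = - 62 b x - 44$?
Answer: $- \frac{251526}{902879} \approx -0.27858$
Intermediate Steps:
$W{\left(b,x \right)} = -44 - 62 b x$ ($W{\left(b,x \right)} = - 62 b x - 44 = -44 - 62 b x$)
$V{\left(f,h \right)} = \frac{1}{h}$
$\frac{-4822 - 2800}{W{\left(26,-17 \right)} + V{\left(-47,-33 \right)}} = \frac{-4822 - 2800}{\left(-44 - 1612 \left(-17\right)\right) + \frac{1}{-33}} = - \frac{7622}{\left(-44 + 27404\right) - \frac{1}{33}} = - \frac{7622}{27360 - \frac{1}{33}} = - \frac{7622}{\frac{902879}{33}} = \left(-7622\right) \frac{33}{902879} = - \frac{251526}{902879}$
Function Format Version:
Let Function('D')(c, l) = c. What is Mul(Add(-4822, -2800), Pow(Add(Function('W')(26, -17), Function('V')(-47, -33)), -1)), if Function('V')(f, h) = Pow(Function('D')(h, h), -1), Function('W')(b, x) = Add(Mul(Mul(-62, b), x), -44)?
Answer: Rational(-251526, 902879) ≈ -0.27858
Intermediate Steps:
Function('W')(b, x) = Add(-44, Mul(-62, b, x)) (Function('W')(b, x) = Add(Mul(-62, b, x), -44) = Add(-44, Mul(-62, b, x)))
Function('V')(f, h) = Pow(h, -1)
Mul(Add(-4822, -2800), Pow(Add(Function('W')(26, -17), Function('V')(-47, -33)), -1)) = Mul(Add(-4822, -2800), Pow(Add(Add(-44, Mul(-62, 26, -17)), Pow(-33, -1)), -1)) = Mul(-7622, Pow(Add(Add(-44, 27404), Rational(-1, 33)), -1)) = Mul(-7622, Pow(Add(27360, Rational(-1, 33)), -1)) = Mul(-7622, Pow(Rational(902879, 33), -1)) = Mul(-7622, Rational(33, 902879)) = Rational(-251526, 902879)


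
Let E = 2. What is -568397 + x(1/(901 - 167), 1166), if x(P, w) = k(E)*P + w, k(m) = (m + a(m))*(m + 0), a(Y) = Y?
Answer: -208173773/367 ≈ -5.6723e+5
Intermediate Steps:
k(m) = 2*m² (k(m) = (m + m)*(m + 0) = (2*m)*m = 2*m²)
x(P, w) = w + 8*P (x(P, w) = (2*2²)*P + w = (2*4)*P + w = 8*P + w = w + 8*P)
-568397 + x(1/(901 - 167), 1166) = -568397 + (1166 + 8/(901 - 167)) = -568397 + (1166 + 8/734) = -568397 + (1166 + 8*(1/734)) = -568397 + (1166 + 4/367) = -568397 + 427926/367 = -208173773/367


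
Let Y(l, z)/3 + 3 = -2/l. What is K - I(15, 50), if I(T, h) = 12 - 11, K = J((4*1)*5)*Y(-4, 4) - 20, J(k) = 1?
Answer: -57/2 ≈ -28.500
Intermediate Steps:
Y(l, z) = -9 - 6/l (Y(l, z) = -9 + 3*(-2/l) = -9 - 6/l)
K = -55/2 (K = 1*(-9 - 6/(-4)) - 20 = 1*(-9 - 6*(-1/4)) - 20 = 1*(-9 + 3/2) - 20 = 1*(-15/2) - 20 = -15/2 - 20 = -55/2 ≈ -27.500)
I(T, h) = 1
K - I(15, 50) = -55/2 - 1*1 = -55/2 - 1 = -57/2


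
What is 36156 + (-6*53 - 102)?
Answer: 35736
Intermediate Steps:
36156 + (-6*53 - 102) = 36156 + (-318 - 102) = 36156 - 420 = 35736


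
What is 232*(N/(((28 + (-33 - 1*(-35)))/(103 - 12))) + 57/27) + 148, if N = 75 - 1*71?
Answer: 155372/45 ≈ 3452.7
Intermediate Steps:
N = 4 (N = 75 - 71 = 4)
232*(N/(((28 + (-33 - 1*(-35)))/(103 - 12))) + 57/27) + 148 = 232*(4/(((28 + (-33 - 1*(-35)))/(103 - 12))) + 57/27) + 148 = 232*(4/(((28 + (-33 + 35))/91)) + 57*(1/27)) + 148 = 232*(4/(((28 + 2)*(1/91))) + 19/9) + 148 = 232*(4/((30*(1/91))) + 19/9) + 148 = 232*(4/(30/91) + 19/9) + 148 = 232*(4*(91/30) + 19/9) + 148 = 232*(182/15 + 19/9) + 148 = 232*(641/45) + 148 = 148712/45 + 148 = 155372/45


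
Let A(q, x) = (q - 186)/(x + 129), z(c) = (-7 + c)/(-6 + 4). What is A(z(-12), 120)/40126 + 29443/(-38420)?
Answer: -73545701453/95967147270 ≈ -0.76636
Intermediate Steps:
z(c) = 7/2 - c/2 (z(c) = (-7 + c)/(-2) = (-7 + c)*(-½) = 7/2 - c/2)
A(q, x) = (-186 + q)/(129 + x)
A(z(-12), 120)/40126 + 29443/(-38420) = ((-186 + (7/2 - ½*(-12)))/(129 + 120))/40126 + 29443/(-38420) = ((-186 + (7/2 + 6))/249)*(1/40126) + 29443*(-1/38420) = ((-186 + 19/2)/249)*(1/40126) - 29443/38420 = ((1/249)*(-353/2))*(1/40126) - 29443/38420 = -353/498*1/40126 - 29443/38420 = -353/19982748 - 29443/38420 = -73545701453/95967147270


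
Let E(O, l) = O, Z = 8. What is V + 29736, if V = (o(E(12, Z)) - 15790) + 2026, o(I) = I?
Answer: 15984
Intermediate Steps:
V = -13752 (V = (12 - 15790) + 2026 = -15778 + 2026 = -13752)
V + 29736 = -13752 + 29736 = 15984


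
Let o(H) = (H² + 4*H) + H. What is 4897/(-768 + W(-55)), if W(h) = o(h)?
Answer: 4897/1982 ≈ 2.4707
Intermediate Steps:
o(H) = H² + 5*H
W(h) = h*(5 + h)
4897/(-768 + W(-55)) = 4897/(-768 - 55*(5 - 55)) = 4897/(-768 - 55*(-50)) = 4897/(-768 + 2750) = 4897/1982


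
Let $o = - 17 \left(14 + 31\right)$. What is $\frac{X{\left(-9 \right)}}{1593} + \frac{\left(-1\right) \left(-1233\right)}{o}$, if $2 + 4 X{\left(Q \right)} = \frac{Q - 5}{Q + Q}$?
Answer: $- \frac{7857611}{4874580} \approx -1.612$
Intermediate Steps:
$o = -765$ ($o = \left(-17\right) 45 = -765$)
$X{\left(Q \right)} = - \frac{1}{2} + \frac{-5 + Q}{8 Q}$ ($X{\left(Q \right)} = - \frac{1}{2} + \frac{\left(Q - 5\right) \frac{1}{Q + Q}}{4} = - \frac{1}{2} + \frac{\left(-5 + Q\right) \frac{1}{2 Q}}{4} = - \frac{1}{2} + \frac{\frac{1}{2} \frac{1}{Q} \left(-5 + Q\right)}{4} = - \frac{1}{2} + \frac{-5 + Q}{8 Q}$)
$\frac{X{\left(-9 \right)}}{1593} + \frac{\left(-1\right) \left(-1233\right)}{o} = \frac{\frac{1}{8} \frac{1}{-9} \left(-5 - -27\right)}{1593} + \frac{\left(-1\right) \left(-1233\right)}{-765} = \frac{1}{8} \left(- \frac{1}{9}\right) \left(-5 + 27\right) \frac{1}{1593} + 1233 \left(- \frac{1}{765}\right) = \frac{1}{8} \left(- \frac{1}{9}\right) 22 \cdot \frac{1}{1593} - \frac{137}{85} = \left(- \frac{11}{36}\right) \frac{1}{1593} - \frac{137}{85} = - \frac{11}{57348} - \frac{137}{85} = - \frac{7857611}{4874580}$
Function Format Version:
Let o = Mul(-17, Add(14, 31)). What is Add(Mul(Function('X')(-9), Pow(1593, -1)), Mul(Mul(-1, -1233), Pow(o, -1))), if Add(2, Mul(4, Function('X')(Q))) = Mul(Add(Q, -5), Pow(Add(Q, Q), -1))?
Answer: Rational(-7857611, 4874580) ≈ -1.6120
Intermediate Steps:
o = -765 (o = Mul(-17, 45) = -765)
Function('X')(Q) = Add(Rational(-1, 2), Mul(Rational(1, 8), Pow(Q, -1), Add(-5, Q))) (Function('X')(Q) = Add(Rational(-1, 2), Mul(Rational(1, 4), Mul(Add(Q, -5), Pow(Add(Q, Q), -1)))) = Add(Rational(-1, 2), Mul(Rational(1, 4), Mul(Add(-5, Q), Pow(Mul(2, Q), -1)))) = Add(Rational(-1, 2), Mul(Rational(1, 4), Mul(Add(-5, Q), Mul(Rational(1, 2), Pow(Q, -1))))) = Add(Rational(-1, 2), Mul(Rational(1, 4), Mul(Rational(1, 2), Pow(Q, -1), Add(-5, Q)))) = Add(Rational(-1, 2), Mul(Rational(1, 8), Pow(Q, -1), Add(-5, Q))))
Add(Mul(Function('X')(-9), Pow(1593, -1)), Mul(Mul(-1, -1233), Pow(o, -1))) = Add(Mul(Mul(Rational(1, 8), Pow(-9, -1), Add(-5, Mul(-3, -9))), Pow(1593, -1)), Mul(Mul(-1, -1233), Pow(-765, -1))) = Add(Mul(Mul(Rational(1, 8), Rational(-1, 9), Add(-5, 27)), Rational(1, 1593)), Mul(1233, Rational(-1, 765))) = Add(Mul(Mul(Rational(1, 8), Rational(-1, 9), 22), Rational(1, 1593)), Rational(-137, 85)) = Add(Mul(Rational(-11, 36), Rational(1, 1593)), Rational(-137, 85)) = Add(Rational(-11, 57348), Rational(-137, 85)) = Rational(-7857611, 4874580)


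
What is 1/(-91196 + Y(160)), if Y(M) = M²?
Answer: -1/65596 ≈ -1.5245e-5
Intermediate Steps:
1/(-91196 + Y(160)) = 1/(-91196 + 160²) = 1/(-91196 + 25600) = 1/(-65596) = -1/65596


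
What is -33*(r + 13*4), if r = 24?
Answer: -2508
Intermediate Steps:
-33*(r + 13*4) = -33*(24 + 13*4) = -33*(24 + 52) = -33*76 = -2508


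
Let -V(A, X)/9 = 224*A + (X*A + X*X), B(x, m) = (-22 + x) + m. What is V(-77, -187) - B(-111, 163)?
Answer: -289110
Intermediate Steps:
B(x, m) = -22 + m + x
V(A, X) = -2016*A - 9*X**2 - 9*A*X (V(A, X) = -9*(224*A + (X*A + X*X)) = -9*(224*A + (A*X + X**2)) = -9*(224*A + (X**2 + A*X)) = -9*(X**2 + 224*A + A*X) = -2016*A - 9*X**2 - 9*A*X)
V(-77, -187) - B(-111, 163) = (-2016*(-77) - 9*(-187)**2 - 9*(-77)*(-187)) - (-22 + 163 - 111) = (155232 - 9*34969 - 129591) - 1*30 = (155232 - 314721 - 129591) - 30 = -289080 - 30 = -289110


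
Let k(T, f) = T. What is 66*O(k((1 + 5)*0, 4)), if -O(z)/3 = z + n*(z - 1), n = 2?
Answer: 396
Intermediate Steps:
O(z) = 6 - 9*z (O(z) = -3*(z + 2*(z - 1)) = -3*(z + 2*(-1 + z)) = -3*(z + (-2 + 2*z)) = -3*(-2 + 3*z) = 6 - 9*z)
66*O(k((1 + 5)*0, 4)) = 66*(6 - 9*(1 + 5)*0) = 66*(6 - 54*0) = 66*(6 - 9*0) = 66*(6 + 0) = 66*6 = 396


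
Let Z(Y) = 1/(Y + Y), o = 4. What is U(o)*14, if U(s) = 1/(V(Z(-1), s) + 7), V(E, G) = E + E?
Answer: 7/3 ≈ 2.3333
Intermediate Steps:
Z(Y) = 1/(2*Y)
V(E, G) = 2*E
U(s) = ⅙ (U(s) = 1/(2*((½)/(-1)) + 7) = 1/(2*((½)*(-1)) + 7) = 1/(2*(-½) + 7) = 1/(-1 + 7) = 1/6 = ⅙)
U(o)*14 = (⅙)*14 = 7/3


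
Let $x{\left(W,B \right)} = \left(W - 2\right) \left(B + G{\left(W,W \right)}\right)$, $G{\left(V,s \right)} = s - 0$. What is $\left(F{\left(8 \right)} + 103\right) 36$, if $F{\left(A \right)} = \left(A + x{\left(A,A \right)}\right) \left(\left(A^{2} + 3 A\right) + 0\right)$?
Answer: $333180$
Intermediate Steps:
$G{\left(V,s \right)} = s$ ($G{\left(V,s \right)} = s + 0 = s$)
$x{\left(W,B \right)} = \left(-2 + W\right) \left(B + W\right)$ ($x{\left(W,B \right)} = \left(W - 2\right) \left(B + W\right) = \left(-2 + W\right) \left(B + W\right)$)
$F{\left(A \right)} = \left(A^{2} + 3 A\right) \left(- 3 A + 2 A^{2}\right)$ ($F{\left(A \right)} = \left(A + \left(A^{2} - 2 A - 2 A + A A\right)\right) \left(\left(A^{2} + 3 A\right) + 0\right) = \left(A + \left(A^{2} - 2 A - 2 A + A^{2}\right)\right) \left(A^{2} + 3 A\right) = \left(A + \left(- 4 A + 2 A^{2}\right)\right) \left(A^{2} + 3 A\right) = \left(- 3 A + 2 A^{2}\right) \left(A^{2} + 3 A\right) = \left(A^{2} + 3 A\right) \left(- 3 A + 2 A^{2}\right)$)
$\left(F{\left(8 \right)} + 103\right) 36 = \left(8^{2} \left(-9 + 2 \cdot 8^{2} + 3 \cdot 8\right) + 103\right) 36 = \left(64 \left(-9 + 2 \cdot 64 + 24\right) + 103\right) 36 = \left(64 \left(-9 + 128 + 24\right) + 103\right) 36 = \left(64 \cdot 143 + 103\right) 36 = \left(9152 + 103\right) 36 = 9255 \cdot 36 = 333180$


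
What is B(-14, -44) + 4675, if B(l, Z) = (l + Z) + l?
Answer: 4603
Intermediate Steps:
B(l, Z) = Z + 2*l (B(l, Z) = (Z + l) + l = Z + 2*l)
B(-14, -44) + 4675 = (-44 + 2*(-14)) + 4675 = (-44 - 28) + 4675 = -72 + 4675 = 4603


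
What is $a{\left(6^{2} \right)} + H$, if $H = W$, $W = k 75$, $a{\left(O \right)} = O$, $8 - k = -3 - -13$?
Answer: $-114$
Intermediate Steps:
$k = -2$ ($k = 8 - \left(-3 - -13\right) = 8 - \left(-3 + 13\right) = 8 - 10 = -2$)
$W = -150$ ($W = \left(-2\right) 75 = -150$)
$H = -150$
$a{\left(6^{2} \right)} + H = 6^{2} - 150 = 36 - 150 = -114$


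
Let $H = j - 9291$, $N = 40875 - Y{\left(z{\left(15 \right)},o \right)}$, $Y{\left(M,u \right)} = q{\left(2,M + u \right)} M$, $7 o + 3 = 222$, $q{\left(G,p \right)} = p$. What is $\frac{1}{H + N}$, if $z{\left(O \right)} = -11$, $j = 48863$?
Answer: $\frac{7}{564691} \approx 1.2396 \cdot 10^{-5}$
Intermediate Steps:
$o = \frac{219}{7}$ ($o = - \frac{3}{7} + \frac{1}{7} \cdot 222 = - \frac{3}{7} + \frac{222}{7} = \frac{219}{7} \approx 31.286$)
$Y{\left(M,u \right)} = M \left(M + u\right)$ ($Y{\left(M,u \right)} = \left(M + u\right) M = M \left(M + u\right)$)
$N = \frac{287687}{7}$ ($N = 40875 - - 11 \left(-11 + \frac{219}{7}\right) = 40875 - \left(-11\right) \frac{142}{7} = 40875 - - \frac{1562}{7} = 40875 + \frac{1562}{7} = \frac{287687}{7} \approx 41098.0$)
$H = 39572$ ($H = 48863 - 9291 = 39572$)
$\frac{1}{H + N} = \frac{1}{39572 + \frac{287687}{7}} = \frac{1}{\frac{564691}{7}} = \frac{7}{564691}$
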